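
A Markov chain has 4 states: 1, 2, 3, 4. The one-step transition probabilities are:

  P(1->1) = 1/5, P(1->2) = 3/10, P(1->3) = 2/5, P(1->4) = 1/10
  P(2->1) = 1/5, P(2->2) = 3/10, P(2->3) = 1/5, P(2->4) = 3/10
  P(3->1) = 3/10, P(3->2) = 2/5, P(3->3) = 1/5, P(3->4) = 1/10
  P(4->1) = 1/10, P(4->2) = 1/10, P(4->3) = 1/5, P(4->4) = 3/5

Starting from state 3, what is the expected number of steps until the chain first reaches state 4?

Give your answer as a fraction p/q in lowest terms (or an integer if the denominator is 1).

Answer: 600/101

Derivation:
Let h_i = expected steps to first reach 4 from state i.
Boundary: h_4 = 0.
First-step equations for the other states:
  h_1 = 1 + 1/5*h_1 + 3/10*h_2 + 2/5*h_3 + 1/10*h_4
  h_2 = 1 + 1/5*h_1 + 3/10*h_2 + 1/5*h_3 + 3/10*h_4
  h_3 = 1 + 3/10*h_1 + 2/5*h_2 + 1/5*h_3 + 1/10*h_4

Substituting h_4 = 0 and rearranging gives the linear system (I - Q) h = 1:
  [4/5, -3/10, -2/5] . (h_1, h_2, h_3) = 1
  [-1/5, 7/10, -1/5] . (h_1, h_2, h_3) = 1
  [-3/10, -2/5, 4/5] . (h_1, h_2, h_3) = 1

Solving yields:
  h_1 = 610/101
  h_2 = 490/101
  h_3 = 600/101

Starting state is 3, so the expected hitting time is h_3 = 600/101.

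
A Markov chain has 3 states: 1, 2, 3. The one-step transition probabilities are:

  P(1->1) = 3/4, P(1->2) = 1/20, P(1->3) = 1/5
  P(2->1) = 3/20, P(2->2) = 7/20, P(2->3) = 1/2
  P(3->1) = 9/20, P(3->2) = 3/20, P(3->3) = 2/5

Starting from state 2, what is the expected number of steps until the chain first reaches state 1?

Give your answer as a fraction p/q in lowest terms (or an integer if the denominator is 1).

Let h_i = expected steps to first reach 1 from state i.
Boundary: h_1 = 0.
First-step equations for the other states:
  h_2 = 1 + 3/20*h_1 + 7/20*h_2 + 1/2*h_3
  h_3 = 1 + 9/20*h_1 + 3/20*h_2 + 2/5*h_3

Substituting h_1 = 0 and rearranging gives the linear system (I - Q) h = 1:
  [13/20, -1/2] . (h_2, h_3) = 1
  [-3/20, 3/5] . (h_2, h_3) = 1

Solving yields:
  h_2 = 220/63
  h_3 = 160/63

Starting state is 2, so the expected hitting time is h_2 = 220/63.

Answer: 220/63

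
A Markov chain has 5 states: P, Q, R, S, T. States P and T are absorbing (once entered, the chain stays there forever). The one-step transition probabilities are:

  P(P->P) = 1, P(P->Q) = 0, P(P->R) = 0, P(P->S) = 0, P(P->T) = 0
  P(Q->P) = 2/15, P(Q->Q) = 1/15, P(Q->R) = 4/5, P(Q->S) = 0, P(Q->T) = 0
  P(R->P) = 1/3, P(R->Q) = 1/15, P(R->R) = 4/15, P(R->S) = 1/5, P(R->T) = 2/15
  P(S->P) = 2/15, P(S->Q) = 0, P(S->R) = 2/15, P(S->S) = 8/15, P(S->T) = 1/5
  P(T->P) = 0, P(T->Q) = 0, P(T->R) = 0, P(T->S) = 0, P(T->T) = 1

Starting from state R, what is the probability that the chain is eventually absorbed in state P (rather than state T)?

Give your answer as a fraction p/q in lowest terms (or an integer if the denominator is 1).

Let a_i = P(absorbed in P | start in state i).
Boundary conditions: a_P = 1, a_T = 0.
For each transient state i, a_i = sum_j P(i->j) * a_j:
  a_Q = 2/15*a_P + 1/15*a_Q + 4/5*a_R + 0*a_S + 0*a_T
  a_R = 1/3*a_P + 1/15*a_Q + 4/15*a_R + 1/5*a_S + 2/15*a_T
  a_S = 2/15*a_P + 0*a_Q + 2/15*a_R + 8/15*a_S + 1/5*a_T

Substituting a_P = 1 and a_T = 0, rearrange to (I - Q) a = r where r[i] = P(i -> P):
  [14/15, -4/5, 0] . (a_Q, a_R, a_S) = 2/15
  [-1/15, 11/15, -1/5] . (a_Q, a_R, a_S) = 1/3
  [0, -2/15, 7/15] . (a_Q, a_R, a_S) = 2/15

Solving yields:
  a_Q = 317/455
  a_R = 42/65
  a_S = 214/455

Starting state is R, so the absorption probability is a_R = 42/65.

Answer: 42/65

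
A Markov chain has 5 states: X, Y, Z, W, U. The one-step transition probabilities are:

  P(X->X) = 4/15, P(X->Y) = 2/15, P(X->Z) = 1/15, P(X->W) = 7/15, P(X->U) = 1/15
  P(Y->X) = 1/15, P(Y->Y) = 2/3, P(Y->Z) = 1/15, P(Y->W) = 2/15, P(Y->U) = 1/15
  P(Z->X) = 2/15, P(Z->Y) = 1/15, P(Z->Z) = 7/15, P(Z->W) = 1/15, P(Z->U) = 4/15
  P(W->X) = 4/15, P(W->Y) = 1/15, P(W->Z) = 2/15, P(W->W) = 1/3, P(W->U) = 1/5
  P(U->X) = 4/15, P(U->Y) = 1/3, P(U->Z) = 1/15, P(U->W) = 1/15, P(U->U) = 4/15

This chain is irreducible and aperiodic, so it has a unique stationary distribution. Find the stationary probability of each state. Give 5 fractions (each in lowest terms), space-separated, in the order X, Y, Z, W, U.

The stationary distribution satisfies pi = pi * P, i.e.:
  pi_X = 4/15*pi_X + 1/15*pi_Y + 2/15*pi_Z + 4/15*pi_W + 4/15*pi_U
  pi_Y = 2/15*pi_X + 2/3*pi_Y + 1/15*pi_Z + 1/15*pi_W + 1/3*pi_U
  pi_Z = 1/15*pi_X + 1/15*pi_Y + 7/15*pi_Z + 2/15*pi_W + 1/15*pi_U
  pi_W = 7/15*pi_X + 2/15*pi_Y + 1/15*pi_Z + 1/3*pi_W + 1/15*pi_U
  pi_U = 1/15*pi_X + 1/15*pi_Y + 4/15*pi_Z + 1/5*pi_W + 4/15*pi_U
with normalization: pi_X + pi_Y + pi_Z + pi_W + pi_U = 1.

Using the first 4 balance equations plus normalization, the linear system A*pi = b is:
  [-11/15, 1/15, 2/15, 4/15, 4/15] . pi = 0
  [2/15, -1/3, 1/15, 1/15, 1/3] . pi = 0
  [1/15, 1/15, -8/15, 2/15, 1/15] . pi = 0
  [7/15, 2/15, 1/15, -2/3, 1/15] . pi = 0
  [1, 1, 1, 1, 1] . pi = 1

Solving yields:
  pi_X = 2629/13953
  pi_Y = 1399/4651
  pi_Z = 631/4651
  pi_W = 1028/4651
  pi_U = 2150/13953

Verification (pi * P):
  2629/13953*4/15 + 1399/4651*1/15 + 631/4651*2/15 + 1028/4651*4/15 + 2150/13953*4/15 = 2629/13953 = pi_X  (ok)
  2629/13953*2/15 + 1399/4651*2/3 + 631/4651*1/15 + 1028/4651*1/15 + 2150/13953*1/3 = 1399/4651 = pi_Y  (ok)
  2629/13953*1/15 + 1399/4651*1/15 + 631/4651*7/15 + 1028/4651*2/15 + 2150/13953*1/15 = 631/4651 = pi_Z  (ok)
  2629/13953*7/15 + 1399/4651*2/15 + 631/4651*1/15 + 1028/4651*1/3 + 2150/13953*1/15 = 1028/4651 = pi_W  (ok)
  2629/13953*1/15 + 1399/4651*1/15 + 631/4651*4/15 + 1028/4651*1/5 + 2150/13953*4/15 = 2150/13953 = pi_U  (ok)

Answer: 2629/13953 1399/4651 631/4651 1028/4651 2150/13953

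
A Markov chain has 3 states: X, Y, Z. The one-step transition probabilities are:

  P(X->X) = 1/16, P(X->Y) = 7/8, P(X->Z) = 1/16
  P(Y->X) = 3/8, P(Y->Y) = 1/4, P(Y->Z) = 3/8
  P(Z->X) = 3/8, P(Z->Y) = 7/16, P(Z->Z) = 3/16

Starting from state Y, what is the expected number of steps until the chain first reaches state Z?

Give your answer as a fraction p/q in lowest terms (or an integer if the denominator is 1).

Let h_i = expected steps to first reach Z from state i.
Boundary: h_Z = 0.
First-step equations for the other states:
  h_X = 1 + 1/16*h_X + 7/8*h_Y + 1/16*h_Z
  h_Y = 1 + 3/8*h_X + 1/4*h_Y + 3/8*h_Z

Substituting h_Z = 0 and rearranging gives the linear system (I - Q) h = 1:
  [15/16, -7/8] . (h_X, h_Y) = 1
  [-3/8, 3/4] . (h_X, h_Y) = 1

Solving yields:
  h_X = 13/3
  h_Y = 7/2

Starting state is Y, so the expected hitting time is h_Y = 7/2.

Answer: 7/2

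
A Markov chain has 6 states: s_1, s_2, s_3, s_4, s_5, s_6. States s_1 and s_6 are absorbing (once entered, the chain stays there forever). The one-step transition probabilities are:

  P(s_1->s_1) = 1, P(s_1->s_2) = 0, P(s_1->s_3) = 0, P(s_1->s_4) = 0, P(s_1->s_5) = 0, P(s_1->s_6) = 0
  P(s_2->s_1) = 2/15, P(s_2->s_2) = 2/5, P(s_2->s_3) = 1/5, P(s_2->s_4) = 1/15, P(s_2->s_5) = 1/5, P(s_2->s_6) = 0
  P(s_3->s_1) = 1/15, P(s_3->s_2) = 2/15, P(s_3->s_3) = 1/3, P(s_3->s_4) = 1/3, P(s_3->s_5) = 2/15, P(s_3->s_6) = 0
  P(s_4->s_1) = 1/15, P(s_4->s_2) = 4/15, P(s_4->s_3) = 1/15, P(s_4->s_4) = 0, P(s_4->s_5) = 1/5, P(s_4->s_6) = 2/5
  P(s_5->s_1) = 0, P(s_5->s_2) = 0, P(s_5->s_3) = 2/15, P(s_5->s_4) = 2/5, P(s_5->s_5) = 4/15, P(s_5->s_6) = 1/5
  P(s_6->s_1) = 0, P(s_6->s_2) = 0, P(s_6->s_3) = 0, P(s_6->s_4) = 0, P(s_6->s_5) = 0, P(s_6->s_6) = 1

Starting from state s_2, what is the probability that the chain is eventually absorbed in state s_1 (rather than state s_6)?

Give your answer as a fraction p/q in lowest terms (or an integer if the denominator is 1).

Let a_i = P(absorbed in s_1 | start in state i).
Boundary conditions: a_s_1 = 1, a_s_6 = 0.
For each transient state i, a_i = sum_j P(i->j) * a_j:
  a_s_2 = 2/15*a_s_1 + 2/5*a_s_2 + 1/5*a_s_3 + 1/15*a_s_4 + 1/5*a_s_5 + 0*a_s_6
  a_s_3 = 1/15*a_s_1 + 2/15*a_s_2 + 1/3*a_s_3 + 1/3*a_s_4 + 2/15*a_s_5 + 0*a_s_6
  a_s_4 = 1/15*a_s_1 + 4/15*a_s_2 + 1/15*a_s_3 + 0*a_s_4 + 1/5*a_s_5 + 2/5*a_s_6
  a_s_5 = 0*a_s_1 + 0*a_s_2 + 2/15*a_s_3 + 2/5*a_s_4 + 4/15*a_s_5 + 1/5*a_s_6

Substituting a_s_1 = 1 and a_s_6 = 0, rearrange to (I - Q) a = r where r[i] = P(i -> s_1):
  [3/5, -1/5, -1/15, -1/5] . (a_s_2, a_s_3, a_s_4, a_s_5) = 2/15
  [-2/15, 2/3, -1/3, -2/15] . (a_s_2, a_s_3, a_s_4, a_s_5) = 1/15
  [-4/15, -1/15, 1, -1/5] . (a_s_2, a_s_3, a_s_4, a_s_5) = 1/15
  [0, -2/15, -2/5, 11/15] . (a_s_2, a_s_3, a_s_4, a_s_5) = 0

Solving yields:
  a_s_2 = 3709/8617
  a_s_3 = 2992/8617
  a_s_4 = 2101/8617
  a_s_5 = 1690/8617

Starting state is s_2, so the absorption probability is a_s_2 = 3709/8617.

Answer: 3709/8617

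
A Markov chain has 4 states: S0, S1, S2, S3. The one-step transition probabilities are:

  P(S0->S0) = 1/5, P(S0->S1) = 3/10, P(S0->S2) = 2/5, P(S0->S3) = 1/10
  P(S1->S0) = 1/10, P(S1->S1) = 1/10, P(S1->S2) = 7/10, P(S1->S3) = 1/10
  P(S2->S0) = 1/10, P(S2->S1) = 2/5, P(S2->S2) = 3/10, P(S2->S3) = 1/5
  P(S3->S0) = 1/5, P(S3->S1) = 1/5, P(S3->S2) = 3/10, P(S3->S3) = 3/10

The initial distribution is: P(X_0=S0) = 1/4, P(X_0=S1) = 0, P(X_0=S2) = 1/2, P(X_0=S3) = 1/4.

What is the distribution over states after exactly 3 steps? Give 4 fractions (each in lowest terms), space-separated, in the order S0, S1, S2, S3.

Answer: 523/4000 1111/4000 33/80 179/1000

Derivation:
Propagating the distribution step by step (d_{t+1} = d_t * P):
d_0 = (S0=1/4, S1=0, S2=1/2, S3=1/4)
  d_1[S0] = 1/4*1/5 + 0*1/10 + 1/2*1/10 + 1/4*1/5 = 3/20
  d_1[S1] = 1/4*3/10 + 0*1/10 + 1/2*2/5 + 1/4*1/5 = 13/40
  d_1[S2] = 1/4*2/5 + 0*7/10 + 1/2*3/10 + 1/4*3/10 = 13/40
  d_1[S3] = 1/4*1/10 + 0*1/10 + 1/2*1/5 + 1/4*3/10 = 1/5
d_1 = (S0=3/20, S1=13/40, S2=13/40, S3=1/5)
  d_2[S0] = 3/20*1/5 + 13/40*1/10 + 13/40*1/10 + 1/5*1/5 = 27/200
  d_2[S1] = 3/20*3/10 + 13/40*1/10 + 13/40*2/5 + 1/5*1/5 = 99/400
  d_2[S2] = 3/20*2/5 + 13/40*7/10 + 13/40*3/10 + 1/5*3/10 = 89/200
  d_2[S3] = 3/20*1/10 + 13/40*1/10 + 13/40*1/5 + 1/5*3/10 = 69/400
d_2 = (S0=27/200, S1=99/400, S2=89/200, S3=69/400)
  d_3[S0] = 27/200*1/5 + 99/400*1/10 + 89/200*1/10 + 69/400*1/5 = 523/4000
  d_3[S1] = 27/200*3/10 + 99/400*1/10 + 89/200*2/5 + 69/400*1/5 = 1111/4000
  d_3[S2] = 27/200*2/5 + 99/400*7/10 + 89/200*3/10 + 69/400*3/10 = 33/80
  d_3[S3] = 27/200*1/10 + 99/400*1/10 + 89/200*1/5 + 69/400*3/10 = 179/1000
d_3 = (S0=523/4000, S1=1111/4000, S2=33/80, S3=179/1000)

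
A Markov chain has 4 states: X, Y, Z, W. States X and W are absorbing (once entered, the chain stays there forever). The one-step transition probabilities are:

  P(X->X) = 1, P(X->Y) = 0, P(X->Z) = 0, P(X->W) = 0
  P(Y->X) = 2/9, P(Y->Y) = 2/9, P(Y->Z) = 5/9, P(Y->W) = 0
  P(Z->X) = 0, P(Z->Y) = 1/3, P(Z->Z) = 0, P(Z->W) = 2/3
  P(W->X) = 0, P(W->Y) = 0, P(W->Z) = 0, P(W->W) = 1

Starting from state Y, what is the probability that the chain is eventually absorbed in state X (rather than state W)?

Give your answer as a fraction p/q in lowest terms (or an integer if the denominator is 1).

Let a_i = P(absorbed in X | start in state i).
Boundary conditions: a_X = 1, a_W = 0.
For each transient state i, a_i = sum_j P(i->j) * a_j:
  a_Y = 2/9*a_X + 2/9*a_Y + 5/9*a_Z + 0*a_W
  a_Z = 0*a_X + 1/3*a_Y + 0*a_Z + 2/3*a_W

Substituting a_X = 1 and a_W = 0, rearrange to (I - Q) a = r where r[i] = P(i -> X):
  [7/9, -5/9] . (a_Y, a_Z) = 2/9
  [-1/3, 1] . (a_Y, a_Z) = 0

Solving yields:
  a_Y = 3/8
  a_Z = 1/8

Starting state is Y, so the absorption probability is a_Y = 3/8.

Answer: 3/8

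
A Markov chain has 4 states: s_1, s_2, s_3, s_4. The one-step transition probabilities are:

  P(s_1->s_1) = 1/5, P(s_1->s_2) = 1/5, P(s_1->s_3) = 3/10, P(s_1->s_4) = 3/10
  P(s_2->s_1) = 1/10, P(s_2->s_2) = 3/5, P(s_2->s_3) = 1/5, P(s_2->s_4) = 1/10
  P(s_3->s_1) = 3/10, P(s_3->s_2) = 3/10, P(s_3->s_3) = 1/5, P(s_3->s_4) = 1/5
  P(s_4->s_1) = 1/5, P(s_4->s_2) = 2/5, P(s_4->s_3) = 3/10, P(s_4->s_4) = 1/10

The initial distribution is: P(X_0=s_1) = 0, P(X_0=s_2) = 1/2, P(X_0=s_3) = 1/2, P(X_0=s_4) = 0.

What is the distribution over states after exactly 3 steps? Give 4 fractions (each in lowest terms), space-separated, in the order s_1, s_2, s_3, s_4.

Answer: 361/2000 171/400 467/2000 317/2000

Derivation:
Propagating the distribution step by step (d_{t+1} = d_t * P):
d_0 = (s_1=0, s_2=1/2, s_3=1/2, s_4=0)
  d_1[s_1] = 0*1/5 + 1/2*1/10 + 1/2*3/10 + 0*1/5 = 1/5
  d_1[s_2] = 0*1/5 + 1/2*3/5 + 1/2*3/10 + 0*2/5 = 9/20
  d_1[s_3] = 0*3/10 + 1/2*1/5 + 1/2*1/5 + 0*3/10 = 1/5
  d_1[s_4] = 0*3/10 + 1/2*1/10 + 1/2*1/5 + 0*1/10 = 3/20
d_1 = (s_1=1/5, s_2=9/20, s_3=1/5, s_4=3/20)
  d_2[s_1] = 1/5*1/5 + 9/20*1/10 + 1/5*3/10 + 3/20*1/5 = 7/40
  d_2[s_2] = 1/5*1/5 + 9/20*3/5 + 1/5*3/10 + 3/20*2/5 = 43/100
  d_2[s_3] = 1/5*3/10 + 9/20*1/5 + 1/5*1/5 + 3/20*3/10 = 47/200
  d_2[s_4] = 1/5*3/10 + 9/20*1/10 + 1/5*1/5 + 3/20*1/10 = 4/25
d_2 = (s_1=7/40, s_2=43/100, s_3=47/200, s_4=4/25)
  d_3[s_1] = 7/40*1/5 + 43/100*1/10 + 47/200*3/10 + 4/25*1/5 = 361/2000
  d_3[s_2] = 7/40*1/5 + 43/100*3/5 + 47/200*3/10 + 4/25*2/5 = 171/400
  d_3[s_3] = 7/40*3/10 + 43/100*1/5 + 47/200*1/5 + 4/25*3/10 = 467/2000
  d_3[s_4] = 7/40*3/10 + 43/100*1/10 + 47/200*1/5 + 4/25*1/10 = 317/2000
d_3 = (s_1=361/2000, s_2=171/400, s_3=467/2000, s_4=317/2000)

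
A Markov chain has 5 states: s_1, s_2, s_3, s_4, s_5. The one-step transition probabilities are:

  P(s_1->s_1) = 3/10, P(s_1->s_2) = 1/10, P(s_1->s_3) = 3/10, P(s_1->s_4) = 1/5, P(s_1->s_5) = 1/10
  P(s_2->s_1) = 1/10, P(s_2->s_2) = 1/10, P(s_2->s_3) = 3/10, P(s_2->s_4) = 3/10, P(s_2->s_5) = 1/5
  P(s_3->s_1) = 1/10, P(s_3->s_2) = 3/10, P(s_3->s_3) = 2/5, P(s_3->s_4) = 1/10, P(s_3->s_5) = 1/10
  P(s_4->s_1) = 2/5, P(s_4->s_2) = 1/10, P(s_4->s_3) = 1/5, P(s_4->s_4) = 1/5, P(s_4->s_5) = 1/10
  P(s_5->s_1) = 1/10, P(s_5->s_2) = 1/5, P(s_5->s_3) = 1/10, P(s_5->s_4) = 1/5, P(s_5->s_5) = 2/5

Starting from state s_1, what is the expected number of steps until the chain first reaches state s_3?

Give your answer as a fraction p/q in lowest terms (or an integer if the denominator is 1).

Let h_i = expected steps to first reach s_3 from state i.
Boundary: h_s_3 = 0.
First-step equations for the other states:
  h_s_1 = 1 + 3/10*h_s_1 + 1/10*h_s_2 + 3/10*h_s_3 + 1/5*h_s_4 + 1/10*h_s_5
  h_s_2 = 1 + 1/10*h_s_1 + 1/10*h_s_2 + 3/10*h_s_3 + 3/10*h_s_4 + 1/5*h_s_5
  h_s_4 = 1 + 2/5*h_s_1 + 1/10*h_s_2 + 1/5*h_s_3 + 1/5*h_s_4 + 1/10*h_s_5
  h_s_5 = 1 + 1/10*h_s_1 + 1/5*h_s_2 + 1/10*h_s_3 + 1/5*h_s_4 + 2/5*h_s_5

Substituting h_s_3 = 0 and rearranging gives the linear system (I - Q) h = 1:
  [7/10, -1/10, -1/5, -1/10] . (h_s_1, h_s_2, h_s_4, h_s_5) = 1
  [-1/10, 9/10, -3/10, -1/5] . (h_s_1, h_s_2, h_s_4, h_s_5) = 1
  [-2/5, -1/10, 4/5, -1/10] . (h_s_1, h_s_2, h_s_4, h_s_5) = 1
  [-1/10, -1/5, -1/5, 3/5] . (h_s_1, h_s_2, h_s_4, h_s_5) = 1

Solving yields:
  h_s_1 = 575/142
  h_s_2 = 1195/284
  h_s_4 = 1265/284
  h_s_5 = 1485/284

Starting state is s_1, so the expected hitting time is h_s_1 = 575/142.

Answer: 575/142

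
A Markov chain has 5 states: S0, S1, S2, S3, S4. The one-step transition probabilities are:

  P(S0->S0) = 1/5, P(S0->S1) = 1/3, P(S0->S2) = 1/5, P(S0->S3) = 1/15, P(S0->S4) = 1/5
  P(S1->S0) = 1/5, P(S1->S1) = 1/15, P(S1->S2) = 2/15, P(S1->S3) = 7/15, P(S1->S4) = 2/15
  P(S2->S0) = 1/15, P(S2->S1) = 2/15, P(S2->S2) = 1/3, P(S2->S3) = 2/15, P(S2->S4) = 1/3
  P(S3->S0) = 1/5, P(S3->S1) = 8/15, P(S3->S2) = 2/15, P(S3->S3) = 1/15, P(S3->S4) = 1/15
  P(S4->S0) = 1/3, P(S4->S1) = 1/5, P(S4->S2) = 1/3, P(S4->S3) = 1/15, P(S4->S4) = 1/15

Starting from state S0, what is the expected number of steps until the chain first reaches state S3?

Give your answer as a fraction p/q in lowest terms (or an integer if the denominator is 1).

Let h_i = expected steps to first reach S3 from state i.
Boundary: h_S3 = 0.
First-step equations for the other states:
  h_S0 = 1 + 1/5*h_S0 + 1/3*h_S1 + 1/5*h_S2 + 1/15*h_S3 + 1/5*h_S4
  h_S1 = 1 + 1/5*h_S0 + 1/15*h_S1 + 2/15*h_S2 + 7/15*h_S3 + 2/15*h_S4
  h_S2 = 1 + 1/15*h_S0 + 2/15*h_S1 + 1/3*h_S2 + 2/15*h_S3 + 1/3*h_S4
  h_S4 = 1 + 1/3*h_S0 + 1/5*h_S1 + 1/3*h_S2 + 1/15*h_S3 + 1/15*h_S4

Substituting h_S3 = 0 and rearranging gives the linear system (I - Q) h = 1:
  [4/5, -1/3, -1/5, -1/5] . (h_S0, h_S1, h_S2, h_S4) = 1
  [-1/5, 14/15, -2/15, -2/15] . (h_S0, h_S1, h_S2, h_S4) = 1
  [-1/15, -2/15, 2/3, -1/3] . (h_S0, h_S1, h_S2, h_S4) = 1
  [-1/3, -1/5, -1/3, 14/15] . (h_S0, h_S1, h_S2, h_S4) = 1

Solving yields:
  h_S0 = 15135/2492
  h_S1 = 41295/9968
  h_S2 = 60675/9968
  h_S4 = 15705/2492

Starting state is S0, so the expected hitting time is h_S0 = 15135/2492.

Answer: 15135/2492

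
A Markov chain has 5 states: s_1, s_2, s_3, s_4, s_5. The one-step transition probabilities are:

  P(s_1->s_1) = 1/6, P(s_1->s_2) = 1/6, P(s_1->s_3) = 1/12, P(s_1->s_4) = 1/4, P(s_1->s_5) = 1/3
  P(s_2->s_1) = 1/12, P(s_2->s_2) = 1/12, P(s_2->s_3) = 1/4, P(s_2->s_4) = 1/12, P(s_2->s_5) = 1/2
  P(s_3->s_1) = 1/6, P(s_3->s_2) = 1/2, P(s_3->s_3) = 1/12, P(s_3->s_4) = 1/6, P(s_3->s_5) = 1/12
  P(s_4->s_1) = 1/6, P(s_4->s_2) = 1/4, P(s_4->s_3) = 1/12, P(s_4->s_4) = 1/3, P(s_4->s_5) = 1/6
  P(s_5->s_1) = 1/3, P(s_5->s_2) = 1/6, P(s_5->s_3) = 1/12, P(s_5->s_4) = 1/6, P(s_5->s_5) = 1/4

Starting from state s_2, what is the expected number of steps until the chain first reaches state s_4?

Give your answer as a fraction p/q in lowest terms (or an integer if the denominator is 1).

Answer: 13680/2113

Derivation:
Let h_i = expected steps to first reach s_4 from state i.
Boundary: h_s_4 = 0.
First-step equations for the other states:
  h_s_1 = 1 + 1/6*h_s_1 + 1/6*h_s_2 + 1/12*h_s_3 + 1/4*h_s_4 + 1/3*h_s_5
  h_s_2 = 1 + 1/12*h_s_1 + 1/12*h_s_2 + 1/4*h_s_3 + 1/12*h_s_4 + 1/2*h_s_5
  h_s_3 = 1 + 1/6*h_s_1 + 1/2*h_s_2 + 1/12*h_s_3 + 1/6*h_s_4 + 1/12*h_s_5
  h_s_5 = 1 + 1/3*h_s_1 + 1/6*h_s_2 + 1/12*h_s_3 + 1/6*h_s_4 + 1/4*h_s_5

Substituting h_s_4 = 0 and rearranging gives the linear system (I - Q) h = 1:
  [5/6, -1/6, -1/12, -1/3] . (h_s_1, h_s_2, h_s_3, h_s_5) = 1
  [-1/12, 11/12, -1/4, -1/2] . (h_s_1, h_s_2, h_s_3, h_s_5) = 1
  [-1/6, -1/2, 11/12, -1/12] . (h_s_1, h_s_2, h_s_3, h_s_5) = 1
  [-1/3, -1/6, -1/12, 3/4] . (h_s_1, h_s_2, h_s_3, h_s_5) = 1

Solving yields:
  h_s_1 = 11544/2113
  h_s_2 = 13680/2113
  h_s_3 = 12996/2113
  h_s_5 = 12432/2113

Starting state is s_2, so the expected hitting time is h_s_2 = 13680/2113.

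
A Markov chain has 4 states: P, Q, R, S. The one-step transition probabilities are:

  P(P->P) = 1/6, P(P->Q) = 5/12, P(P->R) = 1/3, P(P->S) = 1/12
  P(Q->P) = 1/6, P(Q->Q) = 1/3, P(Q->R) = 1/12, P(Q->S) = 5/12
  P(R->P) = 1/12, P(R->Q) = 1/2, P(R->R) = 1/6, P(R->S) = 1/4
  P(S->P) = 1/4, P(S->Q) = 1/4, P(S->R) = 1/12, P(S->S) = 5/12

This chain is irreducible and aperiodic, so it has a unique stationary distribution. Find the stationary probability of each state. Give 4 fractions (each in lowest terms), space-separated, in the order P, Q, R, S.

Answer: 61/334 115/334 47/334 111/334

Derivation:
The stationary distribution satisfies pi = pi * P, i.e.:
  pi_P = 1/6*pi_P + 1/6*pi_Q + 1/12*pi_R + 1/4*pi_S
  pi_Q = 5/12*pi_P + 1/3*pi_Q + 1/2*pi_R + 1/4*pi_S
  pi_R = 1/3*pi_P + 1/12*pi_Q + 1/6*pi_R + 1/12*pi_S
  pi_S = 1/12*pi_P + 5/12*pi_Q + 1/4*pi_R + 5/12*pi_S
with normalization: pi_P + pi_Q + pi_R + pi_S = 1.

Using the first 3 balance equations plus normalization, the linear system A*pi = b is:
  [-5/6, 1/6, 1/12, 1/4] . pi = 0
  [5/12, -2/3, 1/2, 1/4] . pi = 0
  [1/3, 1/12, -5/6, 1/12] . pi = 0
  [1, 1, 1, 1] . pi = 1

Solving yields:
  pi_P = 61/334
  pi_Q = 115/334
  pi_R = 47/334
  pi_S = 111/334

Verification (pi * P):
  61/334*1/6 + 115/334*1/6 + 47/334*1/12 + 111/334*1/4 = 61/334 = pi_P  (ok)
  61/334*5/12 + 115/334*1/3 + 47/334*1/2 + 111/334*1/4 = 115/334 = pi_Q  (ok)
  61/334*1/3 + 115/334*1/12 + 47/334*1/6 + 111/334*1/12 = 47/334 = pi_R  (ok)
  61/334*1/12 + 115/334*5/12 + 47/334*1/4 + 111/334*5/12 = 111/334 = pi_S  (ok)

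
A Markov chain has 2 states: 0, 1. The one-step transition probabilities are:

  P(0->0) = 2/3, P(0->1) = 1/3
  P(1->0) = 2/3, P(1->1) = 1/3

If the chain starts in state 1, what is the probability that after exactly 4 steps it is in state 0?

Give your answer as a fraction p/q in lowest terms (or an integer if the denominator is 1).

Computing P^4 by repeated multiplication:
P^1 =
  0: [2/3, 1/3]
  1: [2/3, 1/3]
P^2 =
  0: [2/3, 1/3]
  1: [2/3, 1/3]
P^3 =
  0: [2/3, 1/3]
  1: [2/3, 1/3]
P^4 =
  0: [2/3, 1/3]
  1: [2/3, 1/3]

(P^4)[1 -> 0] = 2/3

Answer: 2/3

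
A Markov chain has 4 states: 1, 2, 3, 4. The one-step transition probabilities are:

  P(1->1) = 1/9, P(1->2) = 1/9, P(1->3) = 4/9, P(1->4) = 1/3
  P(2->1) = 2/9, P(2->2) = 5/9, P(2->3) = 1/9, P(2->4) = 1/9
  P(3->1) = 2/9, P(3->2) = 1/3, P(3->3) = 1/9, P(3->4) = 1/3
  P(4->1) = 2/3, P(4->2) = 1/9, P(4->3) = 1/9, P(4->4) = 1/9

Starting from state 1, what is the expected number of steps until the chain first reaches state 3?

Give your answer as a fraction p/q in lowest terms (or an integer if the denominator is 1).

Let h_i = expected steps to first reach 3 from state i.
Boundary: h_3 = 0.
First-step equations for the other states:
  h_1 = 1 + 1/9*h_1 + 1/9*h_2 + 4/9*h_3 + 1/3*h_4
  h_2 = 1 + 2/9*h_1 + 5/9*h_2 + 1/9*h_3 + 1/9*h_4
  h_4 = 1 + 2/3*h_1 + 1/9*h_2 + 1/9*h_3 + 1/9*h_4

Substituting h_3 = 0 and rearranging gives the linear system (I - Q) h = 1:
  [8/9, -1/9, -1/3] . (h_1, h_2, h_4) = 1
  [-2/9, 4/9, -1/9] . (h_1, h_2, h_4) = 1
  [-2/3, -1/9, 8/9] . (h_1, h_2, h_4) = 1

Solving yields:
  h_1 = 495/148
  h_2 = 369/74
  h_4 = 315/74

Starting state is 1, so the expected hitting time is h_1 = 495/148.

Answer: 495/148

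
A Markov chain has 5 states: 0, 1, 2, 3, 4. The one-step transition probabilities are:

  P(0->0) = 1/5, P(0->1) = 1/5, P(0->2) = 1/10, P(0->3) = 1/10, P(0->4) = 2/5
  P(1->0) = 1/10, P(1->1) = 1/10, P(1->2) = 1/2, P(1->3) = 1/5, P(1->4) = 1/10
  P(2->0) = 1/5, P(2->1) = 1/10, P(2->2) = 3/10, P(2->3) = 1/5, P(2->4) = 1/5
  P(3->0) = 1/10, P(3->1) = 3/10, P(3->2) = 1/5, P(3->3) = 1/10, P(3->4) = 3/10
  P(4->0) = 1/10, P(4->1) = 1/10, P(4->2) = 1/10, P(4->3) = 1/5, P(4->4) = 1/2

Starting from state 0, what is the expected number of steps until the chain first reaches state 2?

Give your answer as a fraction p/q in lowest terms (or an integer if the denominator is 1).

Answer: 1205/217

Derivation:
Let h_i = expected steps to first reach 2 from state i.
Boundary: h_2 = 0.
First-step equations for the other states:
  h_0 = 1 + 1/5*h_0 + 1/5*h_1 + 1/10*h_2 + 1/10*h_3 + 2/5*h_4
  h_1 = 1 + 1/10*h_0 + 1/10*h_1 + 1/2*h_2 + 1/5*h_3 + 1/10*h_4
  h_3 = 1 + 1/10*h_0 + 3/10*h_1 + 1/5*h_2 + 1/10*h_3 + 3/10*h_4
  h_4 = 1 + 1/10*h_0 + 1/10*h_1 + 1/10*h_2 + 1/5*h_3 + 1/2*h_4

Substituting h_2 = 0 and rearranging gives the linear system (I - Q) h = 1:
  [4/5, -1/5, -1/10, -2/5] . (h_0, h_1, h_3, h_4) = 1
  [-1/10, 9/10, -1/5, -1/10] . (h_0, h_1, h_3, h_4) = 1
  [-1/10, -3/10, 9/10, -3/10] . (h_0, h_1, h_3, h_4) = 1
  [-1/10, -1/10, -1/5, 1/2] . (h_0, h_1, h_3, h_4) = 1

Solving yields:
  h_0 = 1205/217
  h_1 = 1485/434
  h_3 = 1035/217
  h_4 = 2475/434

Starting state is 0, so the expected hitting time is h_0 = 1205/217.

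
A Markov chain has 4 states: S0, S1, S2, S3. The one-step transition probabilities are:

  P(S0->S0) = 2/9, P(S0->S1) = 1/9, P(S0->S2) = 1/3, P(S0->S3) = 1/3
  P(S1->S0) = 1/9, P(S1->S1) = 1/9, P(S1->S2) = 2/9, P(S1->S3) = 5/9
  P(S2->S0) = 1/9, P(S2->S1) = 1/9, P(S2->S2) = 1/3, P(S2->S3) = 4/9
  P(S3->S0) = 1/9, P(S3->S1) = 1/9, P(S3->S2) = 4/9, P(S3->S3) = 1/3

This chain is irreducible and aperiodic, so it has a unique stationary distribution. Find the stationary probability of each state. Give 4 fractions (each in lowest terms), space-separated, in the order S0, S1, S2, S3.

Answer: 1/8 1/9 263/720 287/720

Derivation:
The stationary distribution satisfies pi = pi * P, i.e.:
  pi_S0 = 2/9*pi_S0 + 1/9*pi_S1 + 1/9*pi_S2 + 1/9*pi_S3
  pi_S1 = 1/9*pi_S0 + 1/9*pi_S1 + 1/9*pi_S2 + 1/9*pi_S3
  pi_S2 = 1/3*pi_S0 + 2/9*pi_S1 + 1/3*pi_S2 + 4/9*pi_S3
  pi_S3 = 1/3*pi_S0 + 5/9*pi_S1 + 4/9*pi_S2 + 1/3*pi_S3
with normalization: pi_S0 + pi_S1 + pi_S2 + pi_S3 = 1.

Using the first 3 balance equations plus normalization, the linear system A*pi = b is:
  [-7/9, 1/9, 1/9, 1/9] . pi = 0
  [1/9, -8/9, 1/9, 1/9] . pi = 0
  [1/3, 2/9, -2/3, 4/9] . pi = 0
  [1, 1, 1, 1] . pi = 1

Solving yields:
  pi_S0 = 1/8
  pi_S1 = 1/9
  pi_S2 = 263/720
  pi_S3 = 287/720

Verification (pi * P):
  1/8*2/9 + 1/9*1/9 + 263/720*1/9 + 287/720*1/9 = 1/8 = pi_S0  (ok)
  1/8*1/9 + 1/9*1/9 + 263/720*1/9 + 287/720*1/9 = 1/9 = pi_S1  (ok)
  1/8*1/3 + 1/9*2/9 + 263/720*1/3 + 287/720*4/9 = 263/720 = pi_S2  (ok)
  1/8*1/3 + 1/9*5/9 + 263/720*4/9 + 287/720*1/3 = 287/720 = pi_S3  (ok)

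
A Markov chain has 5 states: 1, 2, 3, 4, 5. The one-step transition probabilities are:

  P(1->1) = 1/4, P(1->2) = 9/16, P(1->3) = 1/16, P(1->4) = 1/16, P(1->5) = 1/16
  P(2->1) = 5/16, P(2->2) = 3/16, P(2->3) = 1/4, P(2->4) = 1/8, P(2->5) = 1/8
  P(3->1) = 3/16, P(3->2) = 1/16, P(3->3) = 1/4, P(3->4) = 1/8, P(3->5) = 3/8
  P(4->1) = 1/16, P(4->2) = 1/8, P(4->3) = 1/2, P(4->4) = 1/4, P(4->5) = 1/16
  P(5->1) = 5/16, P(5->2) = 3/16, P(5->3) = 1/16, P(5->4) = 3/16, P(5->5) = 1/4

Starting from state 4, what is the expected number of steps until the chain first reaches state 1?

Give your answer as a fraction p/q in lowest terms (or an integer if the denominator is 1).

Let h_i = expected steps to first reach 1 from state i.
Boundary: h_1 = 0.
First-step equations for the other states:
  h_2 = 1 + 5/16*h_1 + 3/16*h_2 + 1/4*h_3 + 1/8*h_4 + 1/8*h_5
  h_3 = 1 + 3/16*h_1 + 1/16*h_2 + 1/4*h_3 + 1/8*h_4 + 3/8*h_5
  h_4 = 1 + 1/16*h_1 + 1/8*h_2 + 1/2*h_3 + 1/4*h_4 + 1/16*h_5
  h_5 = 1 + 5/16*h_1 + 3/16*h_2 + 1/16*h_3 + 3/16*h_4 + 1/4*h_5

Substituting h_1 = 0 and rearranging gives the linear system (I - Q) h = 1:
  [13/16, -1/4, -1/8, -1/8] . (h_2, h_3, h_4, h_5) = 1
  [-1/16, 3/4, -1/8, -3/8] . (h_2, h_3, h_4, h_5) = 1
  [-1/8, -1/2, 3/4, -1/16] . (h_2, h_3, h_4, h_5) = 1
  [-3/16, -1/16, -3/16, 3/4] . (h_2, h_3, h_4, h_5) = 1

Solving yields:
  h_2 = 13216/3195
  h_3 = 4952/1065
  h_4 = 17464/3195
  h_5 = 13168/3195

Starting state is 4, so the expected hitting time is h_4 = 17464/3195.

Answer: 17464/3195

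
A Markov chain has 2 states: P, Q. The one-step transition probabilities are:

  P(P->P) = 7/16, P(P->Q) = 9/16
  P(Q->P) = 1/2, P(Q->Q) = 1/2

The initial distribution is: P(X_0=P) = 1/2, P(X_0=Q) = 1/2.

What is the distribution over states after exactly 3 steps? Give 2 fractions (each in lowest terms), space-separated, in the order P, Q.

Answer: 3855/8192 4337/8192

Derivation:
Propagating the distribution step by step (d_{t+1} = d_t * P):
d_0 = (P=1/2, Q=1/2)
  d_1[P] = 1/2*7/16 + 1/2*1/2 = 15/32
  d_1[Q] = 1/2*9/16 + 1/2*1/2 = 17/32
d_1 = (P=15/32, Q=17/32)
  d_2[P] = 15/32*7/16 + 17/32*1/2 = 241/512
  d_2[Q] = 15/32*9/16 + 17/32*1/2 = 271/512
d_2 = (P=241/512, Q=271/512)
  d_3[P] = 241/512*7/16 + 271/512*1/2 = 3855/8192
  d_3[Q] = 241/512*9/16 + 271/512*1/2 = 4337/8192
d_3 = (P=3855/8192, Q=4337/8192)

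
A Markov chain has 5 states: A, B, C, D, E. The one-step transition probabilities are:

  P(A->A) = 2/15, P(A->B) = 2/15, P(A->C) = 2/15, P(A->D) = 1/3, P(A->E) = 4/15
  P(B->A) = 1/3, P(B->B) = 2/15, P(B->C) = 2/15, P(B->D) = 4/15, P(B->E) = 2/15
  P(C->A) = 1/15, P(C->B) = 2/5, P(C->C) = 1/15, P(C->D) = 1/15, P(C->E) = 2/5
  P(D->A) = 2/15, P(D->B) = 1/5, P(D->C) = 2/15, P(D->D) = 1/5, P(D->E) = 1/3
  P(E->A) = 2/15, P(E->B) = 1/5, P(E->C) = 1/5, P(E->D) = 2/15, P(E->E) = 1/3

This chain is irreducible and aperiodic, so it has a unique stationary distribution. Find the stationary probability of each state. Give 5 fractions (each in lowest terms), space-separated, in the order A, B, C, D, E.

The stationary distribution satisfies pi = pi * P, i.e.:
  pi_A = 2/15*pi_A + 1/3*pi_B + 1/15*pi_C + 2/15*pi_D + 2/15*pi_E
  pi_B = 2/15*pi_A + 2/15*pi_B + 2/5*pi_C + 1/5*pi_D + 1/5*pi_E
  pi_C = 2/15*pi_A + 2/15*pi_B + 1/15*pi_C + 2/15*pi_D + 1/5*pi_E
  pi_D = 1/3*pi_A + 4/15*pi_B + 1/15*pi_C + 1/5*pi_D + 2/15*pi_E
  pi_E = 4/15*pi_A + 2/15*pi_B + 2/5*pi_C + 1/3*pi_D + 1/3*pi_E
with normalization: pi_A + pi_B + pi_C + pi_D + pi_E = 1.

Using the first 4 balance equations plus normalization, the linear system A*pi = b is:
  [-13/15, 1/3, 1/15, 2/15, 2/15] . pi = 0
  [2/15, -13/15, 2/5, 1/5, 1/5] . pi = 0
  [2/15, 2/15, -14/15, 2/15, 1/5] . pi = 0
  [1/3, 4/15, 1/15, -4/5, 2/15] . pi = 0
  [1, 1, 1, 1, 1] . pi = 1

Solving yields:
  pi_A = 9581/58208
  pi_B = 5939/29104
  pi_C = 8335/58208
  pi_D = 5735/29104
  pi_E = 1059/3638

Verification (pi * P):
  9581/58208*2/15 + 5939/29104*1/3 + 8335/58208*1/15 + 5735/29104*2/15 + 1059/3638*2/15 = 9581/58208 = pi_A  (ok)
  9581/58208*2/15 + 5939/29104*2/15 + 8335/58208*2/5 + 5735/29104*1/5 + 1059/3638*1/5 = 5939/29104 = pi_B  (ok)
  9581/58208*2/15 + 5939/29104*2/15 + 8335/58208*1/15 + 5735/29104*2/15 + 1059/3638*1/5 = 8335/58208 = pi_C  (ok)
  9581/58208*1/3 + 5939/29104*4/15 + 8335/58208*1/15 + 5735/29104*1/5 + 1059/3638*2/15 = 5735/29104 = pi_D  (ok)
  9581/58208*4/15 + 5939/29104*2/15 + 8335/58208*2/5 + 5735/29104*1/3 + 1059/3638*1/3 = 1059/3638 = pi_E  (ok)

Answer: 9581/58208 5939/29104 8335/58208 5735/29104 1059/3638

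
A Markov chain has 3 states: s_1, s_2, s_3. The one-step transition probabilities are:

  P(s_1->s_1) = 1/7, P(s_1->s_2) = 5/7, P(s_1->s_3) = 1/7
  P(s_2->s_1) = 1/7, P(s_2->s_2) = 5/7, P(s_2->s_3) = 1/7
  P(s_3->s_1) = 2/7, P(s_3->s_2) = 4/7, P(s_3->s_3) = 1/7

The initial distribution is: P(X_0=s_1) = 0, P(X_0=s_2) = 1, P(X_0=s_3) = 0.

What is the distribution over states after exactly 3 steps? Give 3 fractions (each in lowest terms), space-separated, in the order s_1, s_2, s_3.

Propagating the distribution step by step (d_{t+1} = d_t * P):
d_0 = (s_1=0, s_2=1, s_3=0)
  d_1[s_1] = 0*1/7 + 1*1/7 + 0*2/7 = 1/7
  d_1[s_2] = 0*5/7 + 1*5/7 + 0*4/7 = 5/7
  d_1[s_3] = 0*1/7 + 1*1/7 + 0*1/7 = 1/7
d_1 = (s_1=1/7, s_2=5/7, s_3=1/7)
  d_2[s_1] = 1/7*1/7 + 5/7*1/7 + 1/7*2/7 = 8/49
  d_2[s_2] = 1/7*5/7 + 5/7*5/7 + 1/7*4/7 = 34/49
  d_2[s_3] = 1/7*1/7 + 5/7*1/7 + 1/7*1/7 = 1/7
d_2 = (s_1=8/49, s_2=34/49, s_3=1/7)
  d_3[s_1] = 8/49*1/7 + 34/49*1/7 + 1/7*2/7 = 8/49
  d_3[s_2] = 8/49*5/7 + 34/49*5/7 + 1/7*4/7 = 34/49
  d_3[s_3] = 8/49*1/7 + 34/49*1/7 + 1/7*1/7 = 1/7
d_3 = (s_1=8/49, s_2=34/49, s_3=1/7)

Answer: 8/49 34/49 1/7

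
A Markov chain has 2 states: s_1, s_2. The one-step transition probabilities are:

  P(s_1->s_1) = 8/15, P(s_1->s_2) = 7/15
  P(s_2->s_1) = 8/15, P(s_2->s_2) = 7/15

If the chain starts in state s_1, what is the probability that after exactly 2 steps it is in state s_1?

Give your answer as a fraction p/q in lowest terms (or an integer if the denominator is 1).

Answer: 8/15

Derivation:
Computing P^2 by repeated multiplication:
P^1 =
  s_1: [8/15, 7/15]
  s_2: [8/15, 7/15]
P^2 =
  s_1: [8/15, 7/15]
  s_2: [8/15, 7/15]

(P^2)[s_1 -> s_1] = 8/15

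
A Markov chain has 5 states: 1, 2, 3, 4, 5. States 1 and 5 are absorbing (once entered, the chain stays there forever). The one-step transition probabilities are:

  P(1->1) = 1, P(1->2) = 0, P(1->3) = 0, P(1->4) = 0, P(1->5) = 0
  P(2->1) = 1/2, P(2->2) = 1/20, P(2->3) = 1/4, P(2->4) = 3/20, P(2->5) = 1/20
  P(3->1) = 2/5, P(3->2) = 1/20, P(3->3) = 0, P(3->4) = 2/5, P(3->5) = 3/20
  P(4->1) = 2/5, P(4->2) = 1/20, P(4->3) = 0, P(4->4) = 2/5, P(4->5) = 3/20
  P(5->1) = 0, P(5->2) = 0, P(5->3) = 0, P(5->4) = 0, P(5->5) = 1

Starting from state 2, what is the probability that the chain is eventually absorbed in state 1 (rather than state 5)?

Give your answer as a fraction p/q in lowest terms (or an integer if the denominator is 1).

Let a_i = P(absorbed in 1 | start in state i).
Boundary conditions: a_1 = 1, a_5 = 0.
For each transient state i, a_i = sum_j P(i->j) * a_j:
  a_2 = 1/2*a_1 + 1/20*a_2 + 1/4*a_3 + 3/20*a_4 + 1/20*a_5
  a_3 = 2/5*a_1 + 1/20*a_2 + 0*a_3 + 2/5*a_4 + 3/20*a_5
  a_4 = 2/5*a_1 + 1/20*a_2 + 0*a_3 + 2/5*a_4 + 3/20*a_5

Substituting a_1 = 1 and a_5 = 0, rearrange to (I - Q) a = r where r[i] = P(i -> 1):
  [19/20, -1/4, -3/20] . (a_2, a_3, a_4) = 1/2
  [-1/20, 1, -2/5] . (a_2, a_3, a_4) = 2/5
  [-1/20, 0, 3/5] . (a_2, a_3, a_4) = 2/5

Solving yields:
  a_2 = 46/55
  a_3 = 81/110
  a_4 = 81/110

Starting state is 2, so the absorption probability is a_2 = 46/55.

Answer: 46/55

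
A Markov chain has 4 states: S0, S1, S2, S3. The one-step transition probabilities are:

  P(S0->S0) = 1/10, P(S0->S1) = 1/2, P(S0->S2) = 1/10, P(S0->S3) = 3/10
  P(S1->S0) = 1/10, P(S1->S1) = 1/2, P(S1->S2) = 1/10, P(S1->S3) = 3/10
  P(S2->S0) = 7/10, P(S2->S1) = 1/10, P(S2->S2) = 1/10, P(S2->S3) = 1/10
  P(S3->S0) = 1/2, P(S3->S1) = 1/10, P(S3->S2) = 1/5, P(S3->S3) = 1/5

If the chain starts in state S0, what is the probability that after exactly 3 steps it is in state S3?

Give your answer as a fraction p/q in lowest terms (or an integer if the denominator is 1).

Computing P^3 by repeated multiplication:
P^1 =
  S0: [1/10, 1/2, 1/10, 3/10]
  S1: [1/10, 1/2, 1/10, 3/10]
  S2: [7/10, 1/10, 1/10, 1/10]
  S3: [1/2, 1/10, 1/5, 1/5]
P^2 =
  S0: [7/25, 17/50, 13/100, 1/4]
  S1: [7/25, 17/50, 13/100, 1/4]
  S2: [1/5, 21/50, 11/100, 27/100]
  S3: [3/10, 17/50, 3/25, 6/25]
P^3 =
  S0: [139/500, 87/250, 1/8, 249/1000]
  S1: [139/500, 87/250, 1/8, 249/1000]
  S2: [137/500, 87/250, 127/1000, 251/1000]
  S3: [67/250, 89/250, 31/250, 63/250]

(P^3)[S0 -> S3] = 249/1000

Answer: 249/1000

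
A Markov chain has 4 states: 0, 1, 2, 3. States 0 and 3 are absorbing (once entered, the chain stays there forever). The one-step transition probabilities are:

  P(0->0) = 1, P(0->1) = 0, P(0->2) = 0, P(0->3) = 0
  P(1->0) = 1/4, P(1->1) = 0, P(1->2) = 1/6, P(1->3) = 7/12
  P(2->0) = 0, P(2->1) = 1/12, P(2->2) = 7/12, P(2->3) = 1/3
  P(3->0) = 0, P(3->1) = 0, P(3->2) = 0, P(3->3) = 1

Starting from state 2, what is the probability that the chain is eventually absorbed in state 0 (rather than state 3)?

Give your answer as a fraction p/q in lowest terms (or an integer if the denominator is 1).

Let a_i = P(absorbed in 0 | start in state i).
Boundary conditions: a_0 = 1, a_3 = 0.
For each transient state i, a_i = sum_j P(i->j) * a_j:
  a_1 = 1/4*a_0 + 0*a_1 + 1/6*a_2 + 7/12*a_3
  a_2 = 0*a_0 + 1/12*a_1 + 7/12*a_2 + 1/3*a_3

Substituting a_0 = 1 and a_3 = 0, rearrange to (I - Q) a = r where r[i] = P(i -> 0):
  [1, -1/6] . (a_1, a_2) = 1/4
  [-1/12, 5/12] . (a_1, a_2) = 0

Solving yields:
  a_1 = 15/58
  a_2 = 3/58

Starting state is 2, so the absorption probability is a_2 = 3/58.

Answer: 3/58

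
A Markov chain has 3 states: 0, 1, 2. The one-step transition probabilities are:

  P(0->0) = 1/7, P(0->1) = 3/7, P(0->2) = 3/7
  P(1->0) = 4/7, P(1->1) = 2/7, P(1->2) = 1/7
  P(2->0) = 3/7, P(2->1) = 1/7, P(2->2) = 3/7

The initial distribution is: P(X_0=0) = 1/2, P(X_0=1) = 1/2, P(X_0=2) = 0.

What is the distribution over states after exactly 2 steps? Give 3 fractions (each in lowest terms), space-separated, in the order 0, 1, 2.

Answer: 37/98 29/98 16/49

Derivation:
Propagating the distribution step by step (d_{t+1} = d_t * P):
d_0 = (0=1/2, 1=1/2, 2=0)
  d_1[0] = 1/2*1/7 + 1/2*4/7 + 0*3/7 = 5/14
  d_1[1] = 1/2*3/7 + 1/2*2/7 + 0*1/7 = 5/14
  d_1[2] = 1/2*3/7 + 1/2*1/7 + 0*3/7 = 2/7
d_1 = (0=5/14, 1=5/14, 2=2/7)
  d_2[0] = 5/14*1/7 + 5/14*4/7 + 2/7*3/7 = 37/98
  d_2[1] = 5/14*3/7 + 5/14*2/7 + 2/7*1/7 = 29/98
  d_2[2] = 5/14*3/7 + 5/14*1/7 + 2/7*3/7 = 16/49
d_2 = (0=37/98, 1=29/98, 2=16/49)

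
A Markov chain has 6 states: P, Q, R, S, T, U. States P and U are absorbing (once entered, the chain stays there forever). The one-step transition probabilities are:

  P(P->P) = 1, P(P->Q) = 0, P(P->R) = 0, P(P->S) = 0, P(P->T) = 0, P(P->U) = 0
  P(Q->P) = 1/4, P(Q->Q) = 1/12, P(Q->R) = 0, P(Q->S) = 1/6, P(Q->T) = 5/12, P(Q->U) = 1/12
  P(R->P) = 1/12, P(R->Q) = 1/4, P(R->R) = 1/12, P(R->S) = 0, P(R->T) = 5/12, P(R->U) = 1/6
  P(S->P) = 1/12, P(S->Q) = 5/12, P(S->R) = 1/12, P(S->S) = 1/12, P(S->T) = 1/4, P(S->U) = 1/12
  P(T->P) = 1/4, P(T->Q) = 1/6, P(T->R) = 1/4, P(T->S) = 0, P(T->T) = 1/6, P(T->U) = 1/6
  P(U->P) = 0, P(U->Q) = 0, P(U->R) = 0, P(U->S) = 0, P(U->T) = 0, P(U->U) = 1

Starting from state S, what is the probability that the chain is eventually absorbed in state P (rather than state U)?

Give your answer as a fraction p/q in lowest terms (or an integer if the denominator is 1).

Answer: 852/1429

Derivation:
Let a_i = P(absorbed in P | start in state i).
Boundary conditions: a_P = 1, a_U = 0.
For each transient state i, a_i = sum_j P(i->j) * a_j:
  a_Q = 1/4*a_P + 1/12*a_Q + 0*a_R + 1/6*a_S + 5/12*a_T + 1/12*a_U
  a_R = 1/12*a_P + 1/4*a_Q + 1/12*a_R + 0*a_S + 5/12*a_T + 1/6*a_U
  a_S = 1/12*a_P + 5/12*a_Q + 1/12*a_R + 1/12*a_S + 1/4*a_T + 1/12*a_U
  a_T = 1/4*a_P + 1/6*a_Q + 1/4*a_R + 0*a_S + 1/6*a_T + 1/6*a_U

Substituting a_P = 1 and a_U = 0, rearrange to (I - Q) a = r where r[i] = P(i -> P):
  [11/12, 0, -1/6, -5/12] . (a_Q, a_R, a_S, a_T) = 1/4
  [-1/4, 11/12, 0, -5/12] . (a_Q, a_R, a_S, a_T) = 1/12
  [-5/12, -1/12, 11/12, -1/4] . (a_Q, a_R, a_S, a_T) = 1/12
  [-1/6, -1/4, 0, 5/6] . (a_Q, a_R, a_S, a_T) = 1/4

Solving yields:
  a_Q = 1857/2858
  a_R = 767/1429
  a_S = 852/1429
  a_T = 1689/2858

Starting state is S, so the absorption probability is a_S = 852/1429.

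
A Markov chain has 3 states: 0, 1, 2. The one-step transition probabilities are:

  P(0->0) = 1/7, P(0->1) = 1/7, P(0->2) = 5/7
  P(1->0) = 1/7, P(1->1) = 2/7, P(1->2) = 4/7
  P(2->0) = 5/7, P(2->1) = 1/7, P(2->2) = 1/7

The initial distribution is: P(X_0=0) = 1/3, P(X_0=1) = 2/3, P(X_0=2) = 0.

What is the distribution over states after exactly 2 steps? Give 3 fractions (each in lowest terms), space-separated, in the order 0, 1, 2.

Answer: 73/147 26/147 16/49

Derivation:
Propagating the distribution step by step (d_{t+1} = d_t * P):
d_0 = (0=1/3, 1=2/3, 2=0)
  d_1[0] = 1/3*1/7 + 2/3*1/7 + 0*5/7 = 1/7
  d_1[1] = 1/3*1/7 + 2/3*2/7 + 0*1/7 = 5/21
  d_1[2] = 1/3*5/7 + 2/3*4/7 + 0*1/7 = 13/21
d_1 = (0=1/7, 1=5/21, 2=13/21)
  d_2[0] = 1/7*1/7 + 5/21*1/7 + 13/21*5/7 = 73/147
  d_2[1] = 1/7*1/7 + 5/21*2/7 + 13/21*1/7 = 26/147
  d_2[2] = 1/7*5/7 + 5/21*4/7 + 13/21*1/7 = 16/49
d_2 = (0=73/147, 1=26/147, 2=16/49)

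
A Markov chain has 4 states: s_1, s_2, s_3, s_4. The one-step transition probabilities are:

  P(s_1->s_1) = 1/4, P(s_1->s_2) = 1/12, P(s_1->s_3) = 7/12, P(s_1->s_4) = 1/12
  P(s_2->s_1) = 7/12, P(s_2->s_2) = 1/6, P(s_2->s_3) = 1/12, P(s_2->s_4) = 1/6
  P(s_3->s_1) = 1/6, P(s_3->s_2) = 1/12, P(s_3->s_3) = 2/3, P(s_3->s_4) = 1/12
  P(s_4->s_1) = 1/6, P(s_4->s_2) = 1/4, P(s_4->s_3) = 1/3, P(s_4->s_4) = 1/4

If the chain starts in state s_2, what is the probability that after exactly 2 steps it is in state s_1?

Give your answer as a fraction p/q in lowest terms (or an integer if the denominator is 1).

Answer: 41/144

Derivation:
Computing P^2 by repeated multiplication:
P^1 =
  s_1: [1/4, 1/12, 7/12, 1/12]
  s_2: [7/12, 1/6, 1/12, 1/6]
  s_3: [1/6, 1/12, 2/3, 1/12]
  s_4: [1/6, 1/4, 1/3, 1/4]
P^2 =
  s_1: [2/9, 5/48, 41/72, 5/48]
  s_2: [41/144, 1/8, 67/144, 1/8]
  s_3: [31/144, 5/48, 83/144, 5/48]
  s_4: [41/144, 7/48, 61/144, 7/48]

(P^2)[s_2 -> s_1] = 41/144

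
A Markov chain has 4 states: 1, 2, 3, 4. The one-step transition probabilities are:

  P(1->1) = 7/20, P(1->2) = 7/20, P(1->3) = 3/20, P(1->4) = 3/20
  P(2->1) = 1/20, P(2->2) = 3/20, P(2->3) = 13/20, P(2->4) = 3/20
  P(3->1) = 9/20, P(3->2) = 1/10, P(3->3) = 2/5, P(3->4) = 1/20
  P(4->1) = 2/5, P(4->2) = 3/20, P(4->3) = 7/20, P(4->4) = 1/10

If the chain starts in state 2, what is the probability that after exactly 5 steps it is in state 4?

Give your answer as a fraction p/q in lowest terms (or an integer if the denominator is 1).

Computing P^5 by repeated multiplication:
P^1 =
  1: [7/20, 7/20, 3/20, 3/20]
  2: [1/20, 3/20, 13/20, 3/20]
  3: [9/20, 1/10, 2/5, 1/20]
  4: [2/5, 3/20, 7/20, 1/10]
P^2 =
  1: [107/400, 17/80, 157/400, 51/400]
  2: [151/400, 51/400, 167/400, 31/400]
  3: [29/80, 11/50, 31/100, 43/400]
  4: [69/200, 17/80, 133/400, 11/100]
P^3 =
  1: [531/1600, 1471/8000, 3039/8000, 167/1600]
  2: [2859/8000, 1637/8000, 2669/8000, 167/1600]
  3: [2563/8000, 207/1000, 359/1000, 909/8000]
  4: [13/40, 1619/8000, 2891/8000, 89/800]
P^4 =
  1: [54087/160000, 31581/160000, 11449/32000, 17087/160000]
  2: [52351/160000, 32767/160000, 11411/32000, 17827/160000]
  3: [52717/160000, 1569/8000, 14639/40000, 17347/160000]
  4: [26479/80000, 31509/160000, 11641/32000, 1083/10000]
P^5 =
  1: [1062091/3200000, 639103/3200000, 1150383/3200000, 348423/3200000]
  2: [211067/640000, 632349/3200000, 1164253/3200000, 348063/3200000]
  3: [1066179/3200000, 79039/400000, 9031/25000, 345541/3200000]
  4: [266171/800000, 633627/3200000, 1155427/3200000, 173131/1600000]

(P^5)[2 -> 4] = 348063/3200000

Answer: 348063/3200000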